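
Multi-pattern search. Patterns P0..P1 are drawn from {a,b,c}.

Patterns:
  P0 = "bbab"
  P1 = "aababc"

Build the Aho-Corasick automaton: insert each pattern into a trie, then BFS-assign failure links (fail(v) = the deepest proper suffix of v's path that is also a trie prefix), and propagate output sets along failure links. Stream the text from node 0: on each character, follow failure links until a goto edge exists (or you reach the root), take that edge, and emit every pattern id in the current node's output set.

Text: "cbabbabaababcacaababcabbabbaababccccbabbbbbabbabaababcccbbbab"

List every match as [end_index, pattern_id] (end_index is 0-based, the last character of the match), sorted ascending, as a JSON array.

Construct AC machine:
Trie nodes:
  0='ε' goto a→5 b→1
  1='b' goto b→2
  2='bb' goto a→3
  3='bba' goto b→4
  4='bbab' goto ·  [P0 ends]
  5='a' goto a→6
  6='aa' goto b→7
  7='aab' goto a→8
  8='aaba' goto b→9
  9='aabab' goto c→10
  10='aababc' goto ·  [P1 ends]

BFS fail/out derivation:
  n1('b'): parent n0 fail=0; on 'b' 0 → fail=0;  out ∅∪∅=∅
  n5('a'): parent n0 fail=0; on 'a' 0 → fail=0;  out ∅∪∅=∅
  n2('bb'): parent n1 fail=0; on 'b' 0 → fail=1;  out ∅∪∅=∅
  n6('aa'): parent n5 fail=0; on 'a' 0 → fail=5;  out ∅∪∅=∅
  n3('bba'): parent n2 fail=1; on 'a' 1→0 → fail=5;  out ∅∪∅=∅
  n7('aab'): parent n6 fail=5; on 'b' 5→0 → fail=1;  out ∅∪∅=∅
  n4('bbab'): parent n3 fail=5; on 'b' 5→0 → fail=1;  out {0}∪∅={0}
  n8('aaba'): parent n7 fail=1; on 'a' 1→0 → fail=5;  out ∅∪∅=∅
  n9('aabab'): parent n8 fail=5; on 'b' 5→0 → fail=1;  out ∅∪∅=∅
  n10('aababc'): parent n9 fail=1; on 'c' 1→0 → fail=0;  out {1}∪∅={1}

Text stream:
[0] read 'c'  n0⇒n0
[1] read 'b'  n0⇒n1
[2] read 'a'  n1⇒n5 (via fail)
[3] read 'b'  n5⇒n1 (via fail)
[4] read 'b'  n1⇒n2
[5] read 'a'  n2⇒n3
[6] read 'b'  n3⇒n4  emit P0@[3:6]
[7] read 'a'  n4⇒n5 (via fail)
[8] read 'a'  n5⇒n6
[9] read 'b'  n6⇒n7
[10] read 'a'  n7⇒n8
[11] read 'b'  n8⇒n9
[12] read 'c'  n9⇒n10  emit P1@[7:12]
[13] read 'a'  n10⇒n5 (via fail)
[14] read 'c'  n5⇒n0 (via fail)
[15] read 'a'  n0⇒n5
[16] read 'a'  n5⇒n6
[17] read 'b'  n6⇒n7
[18] read 'a'  n7⇒n8
[19] read 'b'  n8⇒n9
[20] read 'c'  n9⇒n10  emit P1@[15:20]
[21] read 'a'  n10⇒n5 (via fail)
[22] read 'b'  n5⇒n1 (via fail)
[23] read 'b'  n1⇒n2
[24] read 'a'  n2⇒n3
[25] read 'b'  n3⇒n4  emit P0@[22:25]
[26] read 'b'  n4⇒n2 (via fail)
[27] read 'a'  n2⇒n3
[28] read 'a'  n3⇒n6 (via fail)
[29] read 'b'  n6⇒n7
[30] read 'a'  n7⇒n8
[31] read 'b'  n8⇒n9
[32] read 'c'  n9⇒n10  emit P1@[27:32]
[33] read 'c'  n10⇒n0 (via fail)
[34] read 'c'  n0⇒n0
[35] read 'c'  n0⇒n0
[36] read 'b'  n0⇒n1
[37] read 'a'  n1⇒n5 (via fail)
[38] read 'b'  n5⇒n1 (via fail)
[39] read 'b'  n1⇒n2
[40] read 'b'  n2⇒n2 (via fail)
[41] read 'b'  n2⇒n2 (via fail)
[42] read 'b'  n2⇒n2 (via fail)
[43] read 'a'  n2⇒n3
[44] read 'b'  n3⇒n4  emit P0@[41:44]
[45] read 'b'  n4⇒n2 (via fail)
[46] read 'a'  n2⇒n3
[47] read 'b'  n3⇒n4  emit P0@[44:47]
[48] read 'a'  n4⇒n5 (via fail)
[49] read 'a'  n5⇒n6
[50] read 'b'  n6⇒n7
[51] read 'a'  n7⇒n8
[52] read 'b'  n8⇒n9
[53] read 'c'  n9⇒n10  emit P1@[48:53]
[54] read 'c'  n10⇒n0 (via fail)
[55] read 'c'  n0⇒n0
[56] read 'b'  n0⇒n1
[57] read 'b'  n1⇒n2
[58] read 'b'  n2⇒n2 (via fail)
[59] read 'a'  n2⇒n3
[60] read 'b'  n3⇒n4  emit P0@[57:60]

Matches: [[6,0],[12,1],[20,1],[25,0],[32,1],[44,0],[47,0],[53,1],[60,0]]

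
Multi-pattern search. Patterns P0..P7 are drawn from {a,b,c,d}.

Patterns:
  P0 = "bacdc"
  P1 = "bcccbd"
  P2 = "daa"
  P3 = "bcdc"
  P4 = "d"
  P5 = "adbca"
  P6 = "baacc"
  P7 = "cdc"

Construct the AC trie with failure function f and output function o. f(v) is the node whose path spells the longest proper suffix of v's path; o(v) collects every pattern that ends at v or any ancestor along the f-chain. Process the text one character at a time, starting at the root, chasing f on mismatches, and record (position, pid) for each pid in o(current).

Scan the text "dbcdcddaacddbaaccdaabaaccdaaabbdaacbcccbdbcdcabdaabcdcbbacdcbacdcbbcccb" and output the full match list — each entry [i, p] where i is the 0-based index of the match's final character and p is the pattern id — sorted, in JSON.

Build automaton:
Trie nodes:
  n0 'ε': a→16 b→1 c→24 d→11
  n1 'b': a→2 c→6
  n2 'ba': a→21 c→3
  n3 'bac': d→4
  n4 'bacd': c→5
  n5 'bacdc': ·  [P0 ends]
  n6 'bc': c→7 d→14
  n7 'bcc': c→8
  n8 'bccc': b→9
  n9 'bcccb': d→10
  n10 'bcccbd': ·  [P1 ends]
  n11 'd': a→12  [P4 ends]
  n12 'da': a→13
  n13 'daa': ·  [P2 ends]
  n14 'bcd': c→15
  n15 'bcdc': ·  [P3 ends]
  n16 'a': d→17
  n17 'ad': b→18
  n18 'adb': c→19
  n19 'adbc': a→20
  n20 'adbca': ·  [P5 ends]
  n21 'baa': c→22
  n22 'baac': c→23
  n23 'baacc': ·  [P6 ends]
  n24 'c': d→25
  n25 'cd': c→26
  n26 'cdc': ·  [P7 ends]

BFS fail/out derivation:
  n1('b'): parent n0 fail=0; on 'b' 0 → fail=0;  out ∅∪∅=∅
  n11('d'): parent n0 fail=0; on 'd' 0 → fail=0;  out {4}∪∅={4}
  n16('a'): parent n0 fail=0; on 'a' 0 → fail=0;  out ∅∪∅=∅
  n24('c'): parent n0 fail=0; on 'c' 0 → fail=0;  out ∅∪∅=∅
  n2('ba'): parent n1 fail=0; on 'a' 0 → fail=16;  out ∅∪∅=∅
  n6('bc'): parent n1 fail=0; on 'c' 0 → fail=24;  out ∅∪∅=∅
  n12('da'): parent n11 fail=0; on 'a' 0 → fail=16;  out ∅∪∅=∅
  n17('ad'): parent n16 fail=0; on 'd' 0 → fail=11;  out ∅∪{4}={4}
  n25('cd'): parent n24 fail=0; on 'd' 0 → fail=11;  out ∅∪{4}={4}
  n3('bac'): parent n2 fail=16; on 'c' 16→0 → fail=24;  out ∅∪∅=∅
  n7('bcc'): parent n6 fail=24; on 'c' 24→0 → fail=24;  out ∅∪∅=∅
  n13('daa'): parent n12 fail=16; on 'a' 16→0 → fail=16;  out {2}∪∅={2}
  n14('bcd'): parent n6 fail=24; on 'd' 24 → fail=25;  out ∅∪{4}={4}
  n18('adb'): parent n17 fail=11; on 'b' 11→0 → fail=1;  out ∅∪∅=∅
  n21('baa'): parent n2 fail=16; on 'a' 16→0 → fail=16;  out ∅∪∅=∅
  n26('cdc'): parent n25 fail=11; on 'c' 11→0 → fail=24;  out {7}∪∅={7}
  n4('bacd'): parent n3 fail=24; on 'd' 24 → fail=25;  out ∅∪{4}={4}
  n8('bccc'): parent n7 fail=24; on 'c' 24→0 → fail=24;  out ∅∪∅=∅
  n15('bcdc'): parent n14 fail=25; on 'c' 25 → fail=26;  out {3}∪{7}={3,7}
  n19('adbc'): parent n18 fail=1; on 'c' 1 → fail=6;  out ∅∪∅=∅
  n22('baac'): parent n21 fail=16; on 'c' 16→0 → fail=24;  out ∅∪∅=∅
  n5('bacdc'): parent n4 fail=25; on 'c' 25 → fail=26;  out {0}∪{7}={0,7}
  n9('bcccb'): parent n8 fail=24; on 'b' 24→0 → fail=1;  out ∅∪∅=∅
  n20('adbca'): parent n19 fail=6; on 'a' 6→24→0 → fail=16;  out {5}∪∅={5}
  n23('baacc'): parent n22 fail=24; on 'c' 24→0 → fail=24;  out {6}∪∅={6}
  n10('bcccbd'): parent n9 fail=1; on 'd' 1→0 → fail=11;  out {1}∪{4}={1,4}

Text stream:
i=0 'd': node 0→11  emit P4@[0:0]
i=1 'b': node 11→1 (via fail)
i=2 'c': node 1→6
i=3 'd': node 6→14  emit P4@[3:3]
i=4 'c': node 14→15  emit P3@[1:4],P7@[2:4]
i=5 'd': node 15→25 (via fail)  emit P4@[5:5]
i=6 'd': node 25→11 (via fail)  emit P4@[6:6]
i=7 'a': node 11→12
i=8 'a': node 12→13  emit P2@[6:8]
i=9 'c': node 13→24 (via fail)
i=10 'd': node 24→25  emit P4@[10:10]
i=11 'd': node 25→11 (via fail)  emit P4@[11:11]
i=12 'b': node 11→1 (via fail)
i=13 'a': node 1→2
i=14 'a': node 2→21
i=15 'c': node 21→22
i=16 'c': node 22→23  emit P6@[12:16]
i=17 'd': node 23→25 (via fail)  emit P4@[17:17]
i=18 'a': node 25→12 (via fail)
i=19 'a': node 12→13  emit P2@[17:19]
i=20 'b': node 13→1 (via fail)
i=21 'a': node 1→2
i=22 'a': node 2→21
i=23 'c': node 21→22
i=24 'c': node 22→23  emit P6@[20:24]
i=25 'd': node 23→25 (via fail)  emit P4@[25:25]
i=26 'a': node 25→12 (via fail)
i=27 'a': node 12→13  emit P2@[25:27]
i=28 'a': node 13→16 (via fail)
i=29 'b': node 16→1 (via fail)
i=30 'b': node 1→1 (via fail)
i=31 'd': node 1→11 (via fail)  emit P4@[31:31]
i=32 'a': node 11→12
i=33 'a': node 12→13  emit P2@[31:33]
i=34 'c': node 13→24 (via fail)
i=35 'b': node 24→1 (via fail)
i=36 'c': node 1→6
i=37 'c': node 6→7
i=38 'c': node 7→8
i=39 'b': node 8→9
i=40 'd': node 9→10  emit P1@[35:40],P4@[40:40]
i=41 'b': node 10→1 (via fail)
i=42 'c': node 1→6
i=43 'd': node 6→14  emit P4@[43:43]
i=44 'c': node 14→15  emit P3@[41:44],P7@[42:44]
i=45 'a': node 15→16 (via fail)
i=46 'b': node 16→1 (via fail)
i=47 'd': node 1→11 (via fail)  emit P4@[47:47]
i=48 'a': node 11→12
i=49 'a': node 12→13  emit P2@[47:49]
i=50 'b': node 13→1 (via fail)
i=51 'c': node 1→6
i=52 'd': node 6→14  emit P4@[52:52]
i=53 'c': node 14→15  emit P3@[50:53],P7@[51:53]
i=54 'b': node 15→1 (via fail)
i=55 'b': node 1→1 (via fail)
i=56 'a': node 1→2
i=57 'c': node 2→3
i=58 'd': node 3→4  emit P4@[58:58]
i=59 'c': node 4→5  emit P0@[55:59],P7@[57:59]
i=60 'b': node 5→1 (via fail)
i=61 'a': node 1→2
i=62 'c': node 2→3
i=63 'd': node 3→4  emit P4@[63:63]
i=64 'c': node 4→5  emit P0@[60:64],P7@[62:64]
i=65 'b': node 5→1 (via fail)
i=66 'b': node 1→1 (via fail)
i=67 'c': node 1→6
i=68 'c': node 6→7
i=69 'c': node 7→8
i=70 'b': node 8→9

Result: [[0,4],[3,4],[4,3],[4,7],[5,4],[6,4],[8,2],[10,4],[11,4],[16,6],[17,4],[19,2],[24,6],[25,4],[27,2],[31,4],[33,2],[40,1],[40,4],[43,4],[44,3],[44,7],[47,4],[49,2],[52,4],[53,3],[53,7],[58,4],[59,0],[59,7],[63,4],[64,0],[64,7]]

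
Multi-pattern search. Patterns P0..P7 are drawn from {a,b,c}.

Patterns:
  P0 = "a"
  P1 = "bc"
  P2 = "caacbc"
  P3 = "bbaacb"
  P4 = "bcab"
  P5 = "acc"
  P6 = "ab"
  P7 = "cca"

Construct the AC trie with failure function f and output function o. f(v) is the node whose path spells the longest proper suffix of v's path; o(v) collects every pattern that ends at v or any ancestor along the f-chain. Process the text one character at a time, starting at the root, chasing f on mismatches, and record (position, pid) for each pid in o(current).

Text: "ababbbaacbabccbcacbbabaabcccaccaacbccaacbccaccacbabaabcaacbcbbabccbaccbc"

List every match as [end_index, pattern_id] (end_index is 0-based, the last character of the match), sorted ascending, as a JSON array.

Build automaton:
Trie (insert patterns):
  n0 'ε': a→1 b→2 c→4
  n1 'a': b→19 c→17  ←P0
  n2 'b': b→10 c→3
  n3 'bc': a→15  ←P1
  n4 'c': a→5 c→20
  n5 'ca': a→6
  n6 'caa': c→7
  n7 'caac': b→8
  n8 'caacb': c→9
  n9 'caacbc': ·  ←P2
  n10 'bb': a→11
  n11 'bba': a→12
  n12 'bbaa': c→13
  n13 'bbaac': b→14
  n14 'bbaacb': ·  ←P3
  n15 'bca': b→16
  n16 'bcab': ·  ←P4
  n17 'ac': c→18
  n18 'acc': ·  ←P5
  n19 'ab': ·  ←P6
  n20 'cc': a→21
  n21 'cca': ·  ←P7

Failure links (BFS by depth):
  n1('a'): parent n0 fail=0; on 'a' 0 → fail=0;  out {0}∪∅={0}
  n2('b'): parent n0 fail=0; on 'b' 0 → fail=0;  out ∅∪∅=∅
  n4('c'): parent n0 fail=0; on 'c' 0 → fail=0;  out ∅∪∅=∅
  n3('bc'): parent n2 fail=0; on 'c' 0 → fail=4;  out {1}∪∅={1}
  n5('ca'): parent n4 fail=0; on 'a' 0 → fail=1;  out ∅∪{0}={0}
  n10('bb'): parent n2 fail=0; on 'b' 0 → fail=2;  out ∅∪∅=∅
  n17('ac'): parent n1 fail=0; on 'c' 0 → fail=4;  out ∅∪∅=∅
  n19('ab'): parent n1 fail=0; on 'b' 0 → fail=2;  out {6}∪∅={6}
  n20('cc'): parent n4 fail=0; on 'c' 0 → fail=4;  out ∅∪∅=∅
  n6('caa'): parent n5 fail=1; on 'a' 1→0 → fail=1;  out ∅∪{0}={0}
  n11('bba'): parent n10 fail=2; on 'a' 2→0 → fail=1;  out ∅∪{0}={0}
  n15('bca'): parent n3 fail=4; on 'a' 4 → fail=5;  out ∅∪{0}={0}
  n18('acc'): parent n17 fail=4; on 'c' 4 → fail=20;  out {5}∪∅={5}
  n21('cca'): parent n20 fail=4; on 'a' 4 → fail=5;  out {7}∪{0}={0,7}
  n7('caac'): parent n6 fail=1; on 'c' 1 → fail=17;  out ∅∪∅=∅
  n12('bbaa'): parent n11 fail=1; on 'a' 1→0 → fail=1;  out ∅∪{0}={0}
  n16('bcab'): parent n15 fail=5; on 'b' 5→1 → fail=19;  out {4}∪{6}={4,6}
  n8('caacb'): parent n7 fail=17; on 'b' 17→4→0 → fail=2;  out ∅∪∅=∅
  n13('bbaac'): parent n12 fail=1; on 'c' 1 → fail=17;  out ∅∪∅=∅
  n9('caacbc'): parent n8 fail=2; on 'c' 2 → fail=3;  out {2}∪{1}={1,2}
  n14('bbaacb'): parent n13 fail=17; on 'b' 17→4→0 → fail=2;  out {3}∪∅={3}

Run:
i=0 'a': node 0→1  emit P0@[0:0]
i=1 'b': node 1→19  emit P6@[0:1]
i=2 'a': node 19→1 (via fail)  emit P0@[2:2]
i=3 'b': node 1→19  emit P6@[2:3]
i=4 'b': node 19→10 (via fail)
i=5 'b': node 10→10 (via fail)
i=6 'a': node 10→11  emit P0@[6:6]
i=7 'a': node 11→12  emit P0@[7:7]
i=8 'c': node 12→13
i=9 'b': node 13→14  emit P3@[4:9]
i=10 'a': node 14→1 (via fail)  emit P0@[10:10]
i=11 'b': node 1→19  emit P6@[10:11]
i=12 'c': node 19→3 (via fail)  emit P1@[11:12]
i=13 'c': node 3→20 (via fail)
i=14 'b': node 20→2 (via fail)
i=15 'c': node 2→3  emit P1@[14:15]
i=16 'a': node 3→15  emit P0@[16:16]
i=17 'c': node 15→17 (via fail)
i=18 'b': node 17→2 (via fail)
i=19 'b': node 2→10
i=20 'a': node 10→11  emit P0@[20:20]
i=21 'b': node 11→19 (via fail)  emit P6@[20:21]
i=22 'a': node 19→1 (via fail)  emit P0@[22:22]
i=23 'a': node 1→1 (via fail)  emit P0@[23:23]
i=24 'b': node 1→19  emit P6@[23:24]
i=25 'c': node 19→3 (via fail)  emit P1@[24:25]
i=26 'c': node 3→20 (via fail)
i=27 'c': node 20→20 (via fail)
i=28 'a': node 20→21  emit P0@[28:28],P7@[26:28]
i=29 'c': node 21→17 (via fail)
i=30 'c': node 17→18  emit P5@[28:30]
i=31 'a': node 18→21 (via fail)  emit P0@[31:31],P7@[29:31]
i=32 'a': node 21→6 (via fail)  emit P0@[32:32]
i=33 'c': node 6→7
i=34 'b': node 7→8
i=35 'c': node 8→9  emit P1@[34:35],P2@[30:35]
i=36 'c': node 9→20 (via fail)
i=37 'a': node 20→21  emit P0@[37:37],P7@[35:37]
i=38 'a': node 21→6 (via fail)  emit P0@[38:38]
i=39 'c': node 6→7
i=40 'b': node 7→8
i=41 'c': node 8→9  emit P1@[40:41],P2@[36:41]
i=42 'c': node 9→20 (via fail)
i=43 'a': node 20→21  emit P0@[43:43],P7@[41:43]
i=44 'c': node 21→17 (via fail)
i=45 'c': node 17→18  emit P5@[43:45]
i=46 'a': node 18→21 (via fail)  emit P0@[46:46],P7@[44:46]
i=47 'c': node 21→17 (via fail)
i=48 'b': node 17→2 (via fail)
i=49 'a': node 2→1 (via fail)  emit P0@[49:49]
i=50 'b': node 1→19  emit P6@[49:50]
i=51 'a': node 19→1 (via fail)  emit P0@[51:51]
i=52 'a': node 1→1 (via fail)  emit P0@[52:52]
i=53 'b': node 1→19  emit P6@[52:53]
i=54 'c': node 19→3 (via fail)  emit P1@[53:54]
i=55 'a': node 3→15  emit P0@[55:55]
i=56 'a': node 15→6 (via fail)  emit P0@[56:56]
i=57 'c': node 6→7
i=58 'b': node 7→8
i=59 'c': node 8→9  emit P1@[58:59],P2@[54:59]
i=60 'b': node 9→2 (via fail)
i=61 'b': node 2→10
i=62 'a': node 10→11  emit P0@[62:62]
i=63 'b': node 11→19 (via fail)  emit P6@[62:63]
i=64 'c': node 19→3 (via fail)  emit P1@[63:64]
i=65 'c': node 3→20 (via fail)
i=66 'b': node 20→2 (via fail)
i=67 'a': node 2→1 (via fail)  emit P0@[67:67]
i=68 'c': node 1→17
i=69 'c': node 17→18  emit P5@[67:69]
i=70 'b': node 18→2 (via fail)
i=71 'c': node 2→3  emit P1@[70:71]

All matches (sorted): [[0,0],[1,6],[2,0],[3,6],[6,0],[7,0],[9,3],[10,0],[11,6],[12,1],[15,1],[16,0],[20,0],[21,6],[22,0],[23,0],[24,6],[25,1],[28,0],[28,7],[30,5],[31,0],[31,7],[32,0],[35,1],[35,2],[37,0],[37,7],[38,0],[41,1],[41,2],[43,0],[43,7],[45,5],[46,0],[46,7],[49,0],[50,6],[51,0],[52,0],[53,6],[54,1],[55,0],[56,0],[59,1],[59,2],[62,0],[63,6],[64,1],[67,0],[69,5],[71,1]]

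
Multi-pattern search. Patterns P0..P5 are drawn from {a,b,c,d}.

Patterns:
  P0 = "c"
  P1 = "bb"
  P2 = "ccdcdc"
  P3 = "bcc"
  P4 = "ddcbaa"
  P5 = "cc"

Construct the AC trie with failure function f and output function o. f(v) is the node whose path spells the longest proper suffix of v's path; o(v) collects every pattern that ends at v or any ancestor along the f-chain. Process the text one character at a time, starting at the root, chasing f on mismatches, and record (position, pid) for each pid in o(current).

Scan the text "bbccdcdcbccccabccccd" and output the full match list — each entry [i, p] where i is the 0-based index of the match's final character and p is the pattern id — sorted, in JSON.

Build:
Trie (insert patterns):
  0='ε' goto b→2 c→1 d→11
  1='c' goto c→4  ←P0
  2='b' goto b→3 c→9
  3='bb' goto ·  ←P1
  4='cc' goto d→5  ←P5
  5='ccd' goto c→6
  6='ccdc' goto d→7
  7='ccdcd' goto c→8
  8='ccdcdc' goto ·  ←P2
  9='bc' goto c→10
  10='bcc' goto ·  ←P3
  11='d' goto d→12
  12='dd' goto c→13
  13='ddc' goto b→14
  14='ddcb' goto a→15
  15='ddcba' goto a→16
  16='ddcbaa' goto ·  ←P4

Failure links (BFS by depth):
  fail(1) 'c': from fail(0)=0 chase 'c': 0 ⇒ 0;  out={0}∪out(0)={0}
  fail(2) 'b': from fail(0)=0 chase 'b': 0 ⇒ 0;  out=∅∪out(0)=∅
  fail(11) 'd': from fail(0)=0 chase 'd': 0 ⇒ 0;  out=∅∪out(0)=∅
  fail(3) 'bb': from fail(2)=0 chase 'b': 0 ⇒ 2;  out={1}∪out(2)={1}
  fail(4) 'cc': from fail(1)=0 chase 'c': 0 ⇒ 1;  out={5}∪out(1)={0,5}
  fail(9) 'bc': from fail(2)=0 chase 'c': 0 ⇒ 1;  out=∅∪out(1)={0}
  fail(12) 'dd': from fail(11)=0 chase 'd': 0 ⇒ 11;  out=∅∪out(11)=∅
  fail(5) 'ccd': from fail(4)=1 chase 'd': 1→0 ⇒ 11;  out=∅∪out(11)=∅
  fail(10) 'bcc': from fail(9)=1 chase 'c': 1 ⇒ 4;  out={3}∪out(4)={0,3,5}
  fail(13) 'ddc': from fail(12)=11 chase 'c': 11→0 ⇒ 1;  out=∅∪out(1)={0}
  fail(6) 'ccdc': from fail(5)=11 chase 'c': 11→0 ⇒ 1;  out=∅∪out(1)={0}
  fail(14) 'ddcb': from fail(13)=1 chase 'b': 1→0 ⇒ 2;  out=∅∪out(2)=∅
  fail(7) 'ccdcd': from fail(6)=1 chase 'd': 1→0 ⇒ 11;  out=∅∪out(11)=∅
  fail(15) 'ddcba': from fail(14)=2 chase 'a': 2→0 ⇒ 0;  out=∅∪out(0)=∅
  fail(8) 'ccdcdc': from fail(7)=11 chase 'c': 11→0 ⇒ 1;  out={2}∪out(1)={0,2}
  fail(16) 'ddcbaa': from fail(15)=0 chase 'a': 0 ⇒ 0;  out={4}∪out(0)={4}

Scan:
[0] read 'b'  n0⇒n2
[1] read 'b'  n2⇒n3  → match P1@[0:1]
[2] read 'c'  n3⇒n9 (fail-walked)  → match P0@[2:2]
[3] read 'c'  n9⇒n10  → match P0@[3:3],P3@[1:3],P5@[2:3]
[4] read 'd'  n10⇒n5 (fail-walked)
[5] read 'c'  n5⇒n6  → match P0@[5:5]
[6] read 'd'  n6⇒n7
[7] read 'c'  n7⇒n8  → match P0@[7:7],P2@[2:7]
[8] read 'b'  n8⇒n2 (fail-walked)
[9] read 'c'  n2⇒n9  → match P0@[9:9]
[10] read 'c'  n9⇒n10  → match P0@[10:10],P3@[8:10],P5@[9:10]
[11] read 'c'  n10⇒n4 (fail-walked)  → match P0@[11:11],P5@[10:11]
[12] read 'c'  n4⇒n4 (fail-walked)  → match P0@[12:12],P5@[11:12]
[13] read 'a'  n4⇒n0 (fail-walked)
[14] read 'b'  n0⇒n2
[15] read 'c'  n2⇒n9  → match P0@[15:15]
[16] read 'c'  n9⇒n10  → match P0@[16:16],P3@[14:16],P5@[15:16]
[17] read 'c'  n10⇒n4 (fail-walked)  → match P0@[17:17],P5@[16:17]
[18] read 'c'  n4⇒n4 (fail-walked)  → match P0@[18:18],P5@[17:18]
[19] read 'd'  n4⇒n5

All matches (sorted): [[1,1],[2,0],[3,0],[3,3],[3,5],[5,0],[7,0],[7,2],[9,0],[10,0],[10,3],[10,5],[11,0],[11,5],[12,0],[12,5],[15,0],[16,0],[16,3],[16,5],[17,0],[17,5],[18,0],[18,5]]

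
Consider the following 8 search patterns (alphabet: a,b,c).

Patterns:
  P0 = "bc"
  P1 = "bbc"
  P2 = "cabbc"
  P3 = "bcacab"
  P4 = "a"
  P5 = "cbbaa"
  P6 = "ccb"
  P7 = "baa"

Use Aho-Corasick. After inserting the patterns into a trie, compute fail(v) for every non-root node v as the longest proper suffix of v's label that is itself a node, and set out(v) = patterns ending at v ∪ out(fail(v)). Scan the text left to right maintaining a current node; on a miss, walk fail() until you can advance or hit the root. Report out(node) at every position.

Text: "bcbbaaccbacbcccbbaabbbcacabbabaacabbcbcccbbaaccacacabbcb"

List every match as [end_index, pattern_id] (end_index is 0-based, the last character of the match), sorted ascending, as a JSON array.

Construct AC machine:
Trie nodes:
  0='ε' goto a→14 b→1 c→5
  1='b' goto a→21 b→3 c→2
  2='bc' goto a→10  [P0 ends]
  3='bb' goto c→4
  4='bbc' goto ·  [P1 ends]
  5='c' goto a→6 b→15 c→19
  6='ca' goto b→7
  7='cab' goto b→8
  8='cabb' goto c→9
  9='cabbc' goto ·  [P2 ends]
  10='bca' goto c→11
  11='bcac' goto a→12
  12='bcaca' goto b→13
  13='bcacab' goto ·  [P3 ends]
  14='a' goto ·  [P4 ends]
  15='cb' goto b→16
  16='cbb' goto a→17
  17='cbba' goto a→18
  18='cbbaa' goto ·  [P5 ends]
  19='cc' goto b→20
  20='ccb' goto ·  [P6 ends]
  21='ba' goto a→22
  22='baa' goto ·  [P7 ends]

Failure links (BFS by depth):
  fail(1) 'b': from fail(0)=0 chase 'b': 0 ⇒ 0;  out=∅∪out(0)=∅
  fail(5) 'c': from fail(0)=0 chase 'c': 0 ⇒ 0;  out=∅∪out(0)=∅
  fail(14) 'a': from fail(0)=0 chase 'a': 0 ⇒ 0;  out={4}∪out(0)={4}
  fail(2) 'bc': from fail(1)=0 chase 'c': 0 ⇒ 5;  out={0}∪out(5)={0}
  fail(3) 'bb': from fail(1)=0 chase 'b': 0 ⇒ 1;  out=∅∪out(1)=∅
  fail(6) 'ca': from fail(5)=0 chase 'a': 0 ⇒ 14;  out=∅∪out(14)={4}
  fail(15) 'cb': from fail(5)=0 chase 'b': 0 ⇒ 1;  out=∅∪out(1)=∅
  fail(19) 'cc': from fail(5)=0 chase 'c': 0 ⇒ 5;  out=∅∪out(5)=∅
  fail(21) 'ba': from fail(1)=0 chase 'a': 0 ⇒ 14;  out=∅∪out(14)={4}
  fail(4) 'bbc': from fail(3)=1 chase 'c': 1 ⇒ 2;  out={1}∪out(2)={0,1}
  fail(7) 'cab': from fail(6)=14 chase 'b': 14→0 ⇒ 1;  out=∅∪out(1)=∅
  fail(10) 'bca': from fail(2)=5 chase 'a': 5 ⇒ 6;  out=∅∪out(6)={4}
  fail(16) 'cbb': from fail(15)=1 chase 'b': 1 ⇒ 3;  out=∅∪out(3)=∅
  fail(20) 'ccb': from fail(19)=5 chase 'b': 5 ⇒ 15;  out={6}∪out(15)={6}
  fail(22) 'baa': from fail(21)=14 chase 'a': 14→0 ⇒ 14;  out={7}∪out(14)={4,7}
  fail(8) 'cabb': from fail(7)=1 chase 'b': 1 ⇒ 3;  out=∅∪out(3)=∅
  fail(11) 'bcac': from fail(10)=6 chase 'c': 6→14→0 ⇒ 5;  out=∅∪out(5)=∅
  fail(17) 'cbba': from fail(16)=3 chase 'a': 3→1 ⇒ 21;  out=∅∪out(21)={4}
  fail(9) 'cabbc': from fail(8)=3 chase 'c': 3 ⇒ 4;  out={2}∪out(4)={0,1,2}
  fail(12) 'bcaca': from fail(11)=5 chase 'a': 5 ⇒ 6;  out=∅∪out(6)={4}
  fail(18) 'cbbaa': from fail(17)=21 chase 'a': 21 ⇒ 22;  out={5}∪out(22)={4,5,7}
  fail(13) 'bcacab': from fail(12)=6 chase 'b': 6 ⇒ 7;  out={3}∪out(7)={3}

Text stream:
pos 0 'b': at 1
pos 1 'c': at 2  emit P0@[0:1]
pos 2 'b': at 15 ·f
pos 3 'b': at 16
pos 4 'a': at 17  emit P4@[4:4]
pos 5 'a': at 18  emit P4@[5:5],P5@[1:5],P7@[3:5]
pos 6 'c': at 5 ·f
pos 7 'c': at 19
pos 8 'b': at 20  emit P6@[6:8]
pos 9 'a': at 21 ·f  emit P4@[9:9]
pos 10 'c': at 5 ·f
pos 11 'b': at 15
pos 12 'c': at 2 ·f  emit P0@[11:12]
pos 13 'c': at 19 ·f
pos 14 'c': at 19 ·f
pos 15 'b': at 20  emit P6@[13:15]
pos 16 'b': at 16 ·f
pos 17 'a': at 17  emit P4@[17:17]
pos 18 'a': at 18  emit P4@[18:18],P5@[14:18],P7@[16:18]
pos 19 'b': at 1 ·f
pos 20 'b': at 3
pos 21 'b': at 3 ·f
pos 22 'c': at 4  emit P0@[21:22],P1@[20:22]
pos 23 'a': at 10 ·f  emit P4@[23:23]
pos 24 'c': at 11
pos 25 'a': at 12  emit P4@[25:25]
pos 26 'b': at 13  emit P3@[21:26]
pos 27 'b': at 8 ·f
pos 28 'a': at 21 ·f  emit P4@[28:28]
pos 29 'b': at 1 ·f
pos 30 'a': at 21  emit P4@[30:30]
pos 31 'a': at 22  emit P4@[31:31],P7@[29:31]
pos 32 'c': at 5 ·f
pos 33 'a': at 6  emit P4@[33:33]
pos 34 'b': at 7
pos 35 'b': at 8
pos 36 'c': at 9  emit P0@[35:36],P1@[34:36],P2@[32:36]
pos 37 'b': at 15 ·f
pos 38 'c': at 2 ·f  emit P0@[37:38]
pos 39 'c': at 19 ·f
pos 40 'c': at 19 ·f
pos 41 'b': at 20  emit P6@[39:41]
pos 42 'b': at 16 ·f
pos 43 'a': at 17  emit P4@[43:43]
pos 44 'a': at 18  emit P4@[44:44],P5@[40:44],P7@[42:44]
pos 45 'c': at 5 ·f
pos 46 'c': at 19
pos 47 'a': at 6 ·f  emit P4@[47:47]
pos 48 'c': at 5 ·f
pos 49 'a': at 6  emit P4@[49:49]
pos 50 'c': at 5 ·f
pos 51 'a': at 6  emit P4@[51:51]
pos 52 'b': at 7
pos 53 'b': at 8
pos 54 'c': at 9  emit P0@[53:54],P1@[52:54],P2@[50:54]
pos 55 'b': at 15 ·f

Matches: [[1,0],[4,4],[5,4],[5,5],[5,7],[8,6],[9,4],[12,0],[15,6],[17,4],[18,4],[18,5],[18,7],[22,0],[22,1],[23,4],[25,4],[26,3],[28,4],[30,4],[31,4],[31,7],[33,4],[36,0],[36,1],[36,2],[38,0],[41,6],[43,4],[44,4],[44,5],[44,7],[47,4],[49,4],[51,4],[54,0],[54,1],[54,2]]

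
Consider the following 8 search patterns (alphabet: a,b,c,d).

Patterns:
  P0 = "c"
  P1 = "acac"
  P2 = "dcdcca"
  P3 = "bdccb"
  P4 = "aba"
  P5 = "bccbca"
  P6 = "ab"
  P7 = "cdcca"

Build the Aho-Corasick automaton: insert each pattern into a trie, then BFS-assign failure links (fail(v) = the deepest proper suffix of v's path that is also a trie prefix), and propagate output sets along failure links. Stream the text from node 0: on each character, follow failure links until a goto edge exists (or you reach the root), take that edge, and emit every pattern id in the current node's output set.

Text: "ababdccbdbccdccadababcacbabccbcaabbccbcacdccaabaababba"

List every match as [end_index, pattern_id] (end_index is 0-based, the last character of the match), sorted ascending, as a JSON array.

Build automaton:
Trie (insert patterns):
  0='ε' goto a→2 b→12 c→1 d→6
  1='c' goto d→24  [P0 ends]
  2='a' goto b→17 c→3
  3='ac' goto a→4
  4='aca' goto c→5
  5='acac' goto ·  [P1 ends]
  6='d' goto c→7
  7='dc' goto d→8
  8='dcd' goto c→9
  9='dcdc' goto c→10
  10='dcdcc' goto a→11
  11='dcdcca' goto ·  [P2 ends]
  12='b' goto c→19 d→13
  13='bd' goto c→14
  14='bdc' goto c→15
  15='bdcc' goto b→16
  16='bdccb' goto ·  [P3 ends]
  17='ab' goto a→18  [P6 ends]
  18='aba' goto ·  [P4 ends]
  19='bc' goto c→20
  20='bcc' goto b→21
  21='bccb' goto c→22
  22='bccbc' goto a→23
  23='bccbca' goto ·  [P5 ends]
  24='cd' goto c→25
  25='cdc' goto c→26
  26='cdcc' goto a→27
  27='cdcca' goto ·  [P7 ends]

BFS fail/out derivation:
  fail(1) 'c': from fail(0)=0 chase 'c': 0 ⇒ 0;  out={0}∪out(0)={0}
  fail(2) 'a': from fail(0)=0 chase 'a': 0 ⇒ 0;  out=∅∪out(0)=∅
  fail(6) 'd': from fail(0)=0 chase 'd': 0 ⇒ 0;  out=∅∪out(0)=∅
  fail(12) 'b': from fail(0)=0 chase 'b': 0 ⇒ 0;  out=∅∪out(0)=∅
  fail(3) 'ac': from fail(2)=0 chase 'c': 0 ⇒ 1;  out=∅∪out(1)={0}
  fail(7) 'dc': from fail(6)=0 chase 'c': 0 ⇒ 1;  out=∅∪out(1)={0}
  fail(13) 'bd': from fail(12)=0 chase 'd': 0 ⇒ 6;  out=∅∪out(6)=∅
  fail(17) 'ab': from fail(2)=0 chase 'b': 0 ⇒ 12;  out={6}∪out(12)={6}
  fail(19) 'bc': from fail(12)=0 chase 'c': 0 ⇒ 1;  out=∅∪out(1)={0}
  fail(24) 'cd': from fail(1)=0 chase 'd': 0 ⇒ 6;  out=∅∪out(6)=∅
  fail(4) 'aca': from fail(3)=1 chase 'a': 1→0 ⇒ 2;  out=∅∪out(2)=∅
  fail(8) 'dcd': from fail(7)=1 chase 'd': 1 ⇒ 24;  out=∅∪out(24)=∅
  fail(14) 'bdc': from fail(13)=6 chase 'c': 6 ⇒ 7;  out=∅∪out(7)={0}
  fail(18) 'aba': from fail(17)=12 chase 'a': 12→0 ⇒ 2;  out={4}∪out(2)={4}
  fail(20) 'bcc': from fail(19)=1 chase 'c': 1→0 ⇒ 1;  out=∅∪out(1)={0}
  fail(25) 'cdc': from fail(24)=6 chase 'c': 6 ⇒ 7;  out=∅∪out(7)={0}
  fail(5) 'acac': from fail(4)=2 chase 'c': 2 ⇒ 3;  out={1}∪out(3)={0,1}
  fail(9) 'dcdc': from fail(8)=24 chase 'c': 24 ⇒ 25;  out=∅∪out(25)={0}
  fail(15) 'bdcc': from fail(14)=7 chase 'c': 7→1→0 ⇒ 1;  out=∅∪out(1)={0}
  fail(21) 'bccb': from fail(20)=1 chase 'b': 1→0 ⇒ 12;  out=∅∪out(12)=∅
  fail(26) 'cdcc': from fail(25)=7 chase 'c': 7→1→0 ⇒ 1;  out=∅∪out(1)={0}
  fail(10) 'dcdcc': from fail(9)=25 chase 'c': 25 ⇒ 26;  out=∅∪out(26)={0}
  fail(16) 'bdccb': from fail(15)=1 chase 'b': 1→0 ⇒ 12;  out={3}∪out(12)={3}
  fail(22) 'bccbc': from fail(21)=12 chase 'c': 12 ⇒ 19;  out=∅∪out(19)={0}
  fail(27) 'cdcca': from fail(26)=1 chase 'a': 1→0 ⇒ 2;  out={7}∪out(2)={7}
  fail(11) 'dcdcca': from fail(10)=26 chase 'a': 26 ⇒ 27;  out={2}∪out(27)={2,7}
  fail(23) 'bccbca': from fail(22)=19 chase 'a': 19→1→0 ⇒ 2;  out={5}∪out(2)={5}

Run:
i=0 'a': node 0→2
i=1 'b': node 2→17  → match P6@[0:1]
i=2 'a': node 17→18  → match P4@[0:2]
i=3 'b': node 18→17 ·f  → match P6@[2:3]
i=4 'd': node 17→13 ·f
i=5 'c': node 13→14  → match P0@[5:5]
i=6 'c': node 14→15  → match P0@[6:6]
i=7 'b': node 15→16  → match P3@[3:7]
i=8 'd': node 16→13 ·f
i=9 'b': node 13→12 ·f
i=10 'c': node 12→19  → match P0@[10:10]
i=11 'c': node 19→20  → match P0@[11:11]
i=12 'd': node 20→24 ·f
i=13 'c': node 24→25  → match P0@[13:13]
i=14 'c': node 25→26  → match P0@[14:14]
i=15 'a': node 26→27  → match P7@[11:15]
i=16 'd': node 27→6 ·f
i=17 'a': node 6→2 ·f
i=18 'b': node 2→17  → match P6@[17:18]
i=19 'a': node 17→18  → match P4@[17:19]
i=20 'b': node 18→17 ·f  → match P6@[19:20]
i=21 'c': node 17→19 ·f  → match P0@[21:21]
i=22 'a': node 19→2 ·f
i=23 'c': node 2→3  → match P0@[23:23]
i=24 'b': node 3→12 ·f
i=25 'a': node 12→2 ·f
i=26 'b': node 2→17  → match P6@[25:26]
i=27 'c': node 17→19 ·f  → match P0@[27:27]
i=28 'c': node 19→20  → match P0@[28:28]
i=29 'b': node 20→21
i=30 'c': node 21→22  → match P0@[30:30]
i=31 'a': node 22→23  → match P5@[26:31]
i=32 'a': node 23→2 ·f
i=33 'b': node 2→17  → match P6@[32:33]
i=34 'b': node 17→12 ·f
i=35 'c': node 12→19  → match P0@[35:35]
i=36 'c': node 19→20  → match P0@[36:36]
i=37 'b': node 20→21
i=38 'c': node 21→22  → match P0@[38:38]
i=39 'a': node 22→23  → match P5@[34:39]
i=40 'c': node 23→3 ·f  → match P0@[40:40]
i=41 'd': node 3→24 ·f
i=42 'c': node 24→25  → match P0@[42:42]
i=43 'c': node 25→26  → match P0@[43:43]
i=44 'a': node 26→27  → match P7@[40:44]
i=45 'a': node 27→2 ·f
i=46 'b': node 2→17  → match P6@[45:46]
i=47 'a': node 17→18  → match P4@[45:47]
i=48 'a': node 18→2 ·f
i=49 'b': node 2→17  → match P6@[48:49]
i=50 'a': node 17→18  → match P4@[48:50]
i=51 'b': node 18→17 ·f  → match P6@[50:51]
i=52 'b': node 17→12 ·f
i=53 'a': node 12→2 ·f

Matches: [[1,6],[2,4],[3,6],[5,0],[6,0],[7,3],[10,0],[11,0],[13,0],[14,0],[15,7],[18,6],[19,4],[20,6],[21,0],[23,0],[26,6],[27,0],[28,0],[30,0],[31,5],[33,6],[35,0],[36,0],[38,0],[39,5],[40,0],[42,0],[43,0],[44,7],[46,6],[47,4],[49,6],[50,4],[51,6]]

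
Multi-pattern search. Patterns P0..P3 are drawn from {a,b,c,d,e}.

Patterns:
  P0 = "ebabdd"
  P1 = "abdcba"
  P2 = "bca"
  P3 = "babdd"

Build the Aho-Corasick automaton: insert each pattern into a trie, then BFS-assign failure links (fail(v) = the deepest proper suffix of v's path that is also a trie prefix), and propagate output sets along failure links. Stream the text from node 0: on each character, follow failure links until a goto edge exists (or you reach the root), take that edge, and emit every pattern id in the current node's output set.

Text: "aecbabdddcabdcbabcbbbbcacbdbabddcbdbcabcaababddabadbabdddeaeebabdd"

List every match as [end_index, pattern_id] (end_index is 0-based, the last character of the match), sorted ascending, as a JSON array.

Construct AC machine:
Trie nodes:
  0='ε' goto a→7 b→13 e→1
  1='e' goto b→2
  2='eb' goto a→3
  3='eba' goto b→4
  4='ebab' goto d→5
  5='ebabd' goto d→6
  6='ebabdd' goto ·  [P0 ends]
  7='a' goto b→8
  8='ab' goto d→9
  9='abd' goto c→10
  10='abdc' goto b→11
  11='abdcb' goto a→12
  12='abdcba' goto ·  [P1 ends]
  13='b' goto a→16 c→14
  14='bc' goto a→15
  15='bca' goto ·  [P2 ends]
  16='ba' goto b→17
  17='bab' goto d→18
  18='babd' goto d→19
  19='babdd' goto ·  [P3 ends]

BFS fail/out derivation:
  n1('e'): parent n0 fail=0; on 'e' 0 → fail=0;  out ∅∪∅=∅
  n7('a'): parent n0 fail=0; on 'a' 0 → fail=0;  out ∅∪∅=∅
  n13('b'): parent n0 fail=0; on 'b' 0 → fail=0;  out ∅∪∅=∅
  n2('eb'): parent n1 fail=0; on 'b' 0 → fail=13;  out ∅∪∅=∅
  n8('ab'): parent n7 fail=0; on 'b' 0 → fail=13;  out ∅∪∅=∅
  n14('bc'): parent n13 fail=0; on 'c' 0 → fail=0;  out ∅∪∅=∅
  n16('ba'): parent n13 fail=0; on 'a' 0 → fail=7;  out ∅∪∅=∅
  n3('eba'): parent n2 fail=13; on 'a' 13 → fail=16;  out ∅∪∅=∅
  n9('abd'): parent n8 fail=13; on 'd' 13→0 → fail=0;  out ∅∪∅=∅
  n15('bca'): parent n14 fail=0; on 'a' 0 → fail=7;  out {2}∪∅={2}
  n17('bab'): parent n16 fail=7; on 'b' 7 → fail=8;  out ∅∪∅=∅
  n4('ebab'): parent n3 fail=16; on 'b' 16 → fail=17;  out ∅∪∅=∅
  n10('abdc'): parent n9 fail=0; on 'c' 0 → fail=0;  out ∅∪∅=∅
  n18('babd'): parent n17 fail=8; on 'd' 8 → fail=9;  out ∅∪∅=∅
  n5('ebabd'): parent n4 fail=17; on 'd' 17 → fail=18;  out ∅∪∅=∅
  n11('abdcb'): parent n10 fail=0; on 'b' 0 → fail=13;  out ∅∪∅=∅
  n19('babdd'): parent n18 fail=9; on 'd' 9→0 → fail=0;  out {3}∪∅={3}
  n6('ebabdd'): parent n5 fail=18; on 'd' 18 → fail=19;  out {0}∪{3}={0,3}
  n12('abdcba'): parent n11 fail=13; on 'a' 13 → fail=16;  out {1}∪∅={1}

Text stream:
i=0 'a': node 0→7
i=1 'e': node 7→1 ·f
i=2 'c': node 1→0 ·f
i=3 'b': node 0→13
i=4 'a': node 13→16
i=5 'b': node 16→17
i=6 'd': node 17→18
i=7 'd': node 18→19  ** P3@[3:7]
i=8 'd': node 19→0 ·f
i=9 'c': node 0→0
i=10 'a': node 0→7
i=11 'b': node 7→8
i=12 'd': node 8→9
i=13 'c': node 9→10
i=14 'b': node 10→11
i=15 'a': node 11→12  ** P1@[10:15]
i=16 'b': node 12→17 ·f
i=17 'c': node 17→14 ·f
i=18 'b': node 14→13 ·f
i=19 'b': node 13→13 ·f
i=20 'b': node 13→13 ·f
i=21 'b': node 13→13 ·f
i=22 'c': node 13→14
i=23 'a': node 14→15  ** P2@[21:23]
i=24 'c': node 15→0 ·f
i=25 'b': node 0→13
i=26 'd': node 13→0 ·f
i=27 'b': node 0→13
i=28 'a': node 13→16
i=29 'b': node 16→17
i=30 'd': node 17→18
i=31 'd': node 18→19  ** P3@[27:31]
i=32 'c': node 19→0 ·f
i=33 'b': node 0→13
i=34 'd': node 13→0 ·f
i=35 'b': node 0→13
i=36 'c': node 13→14
i=37 'a': node 14→15  ** P2@[35:37]
i=38 'b': node 15→8 ·f
i=39 'c': node 8→14 ·f
i=40 'a': node 14→15  ** P2@[38:40]
i=41 'a': node 15→7 ·f
i=42 'b': node 7→8
i=43 'a': node 8→16 ·f
i=44 'b': node 16→17
i=45 'd': node 17→18
i=46 'd': node 18→19  ** P3@[42:46]
i=47 'a': node 19→7 ·f
i=48 'b': node 7→8
i=49 'a': node 8→16 ·f
i=50 'd': node 16→0 ·f
i=51 'b': node 0→13
i=52 'a': node 13→16
i=53 'b': node 16→17
i=54 'd': node 17→18
i=55 'd': node 18→19  ** P3@[51:55]
i=56 'd': node 19→0 ·f
i=57 'e': node 0→1
i=58 'a': node 1→7 ·f
i=59 'e': node 7→1 ·f
i=60 'e': node 1→1 ·f
i=61 'b': node 1→2
i=62 'a': node 2→3
i=63 'b': node 3→4
i=64 'd': node 4→5
i=65 'd': node 5→6  ** P0@[60:65],P3@[61:65]

Matches: [[7,3],[15,1],[23,2],[31,3],[37,2],[40,2],[46,3],[55,3],[65,0],[65,3]]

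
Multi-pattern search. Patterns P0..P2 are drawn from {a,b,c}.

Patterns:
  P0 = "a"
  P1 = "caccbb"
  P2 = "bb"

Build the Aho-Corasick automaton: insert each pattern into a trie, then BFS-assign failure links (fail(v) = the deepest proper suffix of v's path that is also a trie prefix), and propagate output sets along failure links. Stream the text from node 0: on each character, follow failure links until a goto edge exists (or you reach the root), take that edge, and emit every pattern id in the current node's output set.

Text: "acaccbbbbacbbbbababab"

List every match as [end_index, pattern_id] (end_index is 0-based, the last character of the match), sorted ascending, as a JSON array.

Build automaton:
Trie nodes:
  n0 'ε': a→1 b→8 c→2
  n1 'a': ·  [P0 ends]
  n2 'c': a→3
  n3 'ca': c→4
  n4 'cac': c→5
  n5 'cacc': b→6
  n6 'caccb': b→7
  n7 'caccbb': ·  [P1 ends]
  n8 'b': b→9
  n9 'bb': ·  [P2 ends]

BFS fail/out derivation:
  fail(1) 'a': from fail(0)=0 chase 'a': 0 ⇒ 0;  out={0}∪out(0)={0}
  fail(2) 'c': from fail(0)=0 chase 'c': 0 ⇒ 0;  out=∅∪out(0)=∅
  fail(8) 'b': from fail(0)=0 chase 'b': 0 ⇒ 0;  out=∅∪out(0)=∅
  fail(3) 'ca': from fail(2)=0 chase 'a': 0 ⇒ 1;  out=∅∪out(1)={0}
  fail(9) 'bb': from fail(8)=0 chase 'b': 0 ⇒ 8;  out={2}∪out(8)={2}
  fail(4) 'cac': from fail(3)=1 chase 'c': 1→0 ⇒ 2;  out=∅∪out(2)=∅
  fail(5) 'cacc': from fail(4)=2 chase 'c': 2→0 ⇒ 2;  out=∅∪out(2)=∅
  fail(6) 'caccb': from fail(5)=2 chase 'b': 2→0 ⇒ 8;  out=∅∪out(8)=∅
  fail(7) 'caccbb': from fail(6)=8 chase 'b': 8 ⇒ 9;  out={1}∪out(9)={1,2}

Text stream:
pos 0 'a': at 1  emit P0@[0:0]
pos 1 'c': at 2 (via fail)
pos 2 'a': at 3  emit P0@[2:2]
pos 3 'c': at 4
pos 4 'c': at 5
pos 5 'b': at 6
pos 6 'b': at 7  emit P1@[1:6],P2@[5:6]
pos 7 'b': at 9 (via fail)  emit P2@[6:7]
pos 8 'b': at 9 (via fail)  emit P2@[7:8]
pos 9 'a': at 1 (via fail)  emit P0@[9:9]
pos 10 'c': at 2 (via fail)
pos 11 'b': at 8 (via fail)
pos 12 'b': at 9  emit P2@[11:12]
pos 13 'b': at 9 (via fail)  emit P2@[12:13]
pos 14 'b': at 9 (via fail)  emit P2@[13:14]
pos 15 'a': at 1 (via fail)  emit P0@[15:15]
pos 16 'b': at 8 (via fail)
pos 17 'a': at 1 (via fail)  emit P0@[17:17]
pos 18 'b': at 8 (via fail)
pos 19 'a': at 1 (via fail)  emit P0@[19:19]
pos 20 'b': at 8 (via fail)

All matches (sorted): [[0,0],[2,0],[6,1],[6,2],[7,2],[8,2],[9,0],[12,2],[13,2],[14,2],[15,0],[17,0],[19,0]]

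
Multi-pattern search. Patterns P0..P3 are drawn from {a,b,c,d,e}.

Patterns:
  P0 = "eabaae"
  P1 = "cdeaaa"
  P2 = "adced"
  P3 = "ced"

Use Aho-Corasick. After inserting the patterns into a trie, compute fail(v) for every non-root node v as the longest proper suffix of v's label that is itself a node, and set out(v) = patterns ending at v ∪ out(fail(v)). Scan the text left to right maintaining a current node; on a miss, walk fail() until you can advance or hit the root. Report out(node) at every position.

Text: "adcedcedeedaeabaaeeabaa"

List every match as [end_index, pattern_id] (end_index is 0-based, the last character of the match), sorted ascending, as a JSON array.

Build automaton:
Trie (insert patterns):
  n0 'ε': a→13 c→7 e→1
  n1 'e': a→2
  n2 'ea': b→3
  n3 'eab': a→4
  n4 'eaba': a→5
  n5 'eabaa': e→6
  n6 'eabaae': ·  ←P0
  n7 'c': d→8 e→18
  n8 'cd': e→9
  n9 'cde': a→10
  n10 'cdea': a→11
  n11 'cdeaa': a→12
  n12 'cdeaaa': ·  ←P1
  n13 'a': d→14
  n14 'ad': c→15
  n15 'adc': e→16
  n16 'adce': d→17
  n17 'adced': ·  ←P2
  n18 'ce': d→19
  n19 'ced': ·  ←P3

BFS fail/out derivation:
  fail(1) 'e': from fail(0)=0 chase 'e': 0 ⇒ 0;  out=∅∪out(0)=∅
  fail(7) 'c': from fail(0)=0 chase 'c': 0 ⇒ 0;  out=∅∪out(0)=∅
  fail(13) 'a': from fail(0)=0 chase 'a': 0 ⇒ 0;  out=∅∪out(0)=∅
  fail(2) 'ea': from fail(1)=0 chase 'a': 0 ⇒ 13;  out=∅∪out(13)=∅
  fail(8) 'cd': from fail(7)=0 chase 'd': 0 ⇒ 0;  out=∅∪out(0)=∅
  fail(14) 'ad': from fail(13)=0 chase 'd': 0 ⇒ 0;  out=∅∪out(0)=∅
  fail(18) 'ce': from fail(7)=0 chase 'e': 0 ⇒ 1;  out=∅∪out(1)=∅
  fail(3) 'eab': from fail(2)=13 chase 'b': 13→0 ⇒ 0;  out=∅∪out(0)=∅
  fail(9) 'cde': from fail(8)=0 chase 'e': 0 ⇒ 1;  out=∅∪out(1)=∅
  fail(15) 'adc': from fail(14)=0 chase 'c': 0 ⇒ 7;  out=∅∪out(7)=∅
  fail(19) 'ced': from fail(18)=1 chase 'd': 1→0 ⇒ 0;  out={3}∪out(0)={3}
  fail(4) 'eaba': from fail(3)=0 chase 'a': 0 ⇒ 13;  out=∅∪out(13)=∅
  fail(10) 'cdea': from fail(9)=1 chase 'a': 1 ⇒ 2;  out=∅∪out(2)=∅
  fail(16) 'adce': from fail(15)=7 chase 'e': 7 ⇒ 18;  out=∅∪out(18)=∅
  fail(5) 'eabaa': from fail(4)=13 chase 'a': 13→0 ⇒ 13;  out=∅∪out(13)=∅
  fail(11) 'cdeaa': from fail(10)=2 chase 'a': 2→13→0 ⇒ 13;  out=∅∪out(13)=∅
  fail(17) 'adced': from fail(16)=18 chase 'd': 18 ⇒ 19;  out={2}∪out(19)={2,3}
  fail(6) 'eabaae': from fail(5)=13 chase 'e': 13→0 ⇒ 1;  out={0}∪out(1)={0}
  fail(12) 'cdeaaa': from fail(11)=13 chase 'a': 13→0 ⇒ 13;  out={1}∪out(13)={1}

Run:
[0] read 'a'  n0⇒n13
[1] read 'd'  n13⇒n14
[2] read 'c'  n14⇒n15
[3] read 'e'  n15⇒n16
[4] read 'd'  n16⇒n17  emit P2@[0:4],P3@[2:4]
[5] read 'c'  n17⇒n7 (fail-walked)
[6] read 'e'  n7⇒n18
[7] read 'd'  n18⇒n19  emit P3@[5:7]
[8] read 'e'  n19⇒n1 (fail-walked)
[9] read 'e'  n1⇒n1 (fail-walked)
[10] read 'd'  n1⇒n0 (fail-walked)
[11] read 'a'  n0⇒n13
[12] read 'e'  n13⇒n1 (fail-walked)
[13] read 'a'  n1⇒n2
[14] read 'b'  n2⇒n3
[15] read 'a'  n3⇒n4
[16] read 'a'  n4⇒n5
[17] read 'e'  n5⇒n6  emit P0@[12:17]
[18] read 'e'  n6⇒n1 (fail-walked)
[19] read 'a'  n1⇒n2
[20] read 'b'  n2⇒n3
[21] read 'a'  n3⇒n4
[22] read 'a'  n4⇒n5

All matches (sorted): [[4,2],[4,3],[7,3],[17,0]]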